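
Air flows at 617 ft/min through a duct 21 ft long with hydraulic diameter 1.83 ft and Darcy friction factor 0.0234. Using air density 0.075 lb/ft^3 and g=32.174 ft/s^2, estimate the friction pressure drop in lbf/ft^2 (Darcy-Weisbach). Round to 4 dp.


v_fps = 617/60 = 10.2833 ft/s
dp = 0.0234*(21/1.83)*0.075*10.2833^2/(2*32.174) = 0.0331 lbf/ft^2

0.0331 lbf/ft^2


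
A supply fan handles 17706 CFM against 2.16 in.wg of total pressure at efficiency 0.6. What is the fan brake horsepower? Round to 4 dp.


BHP = 17706 * 2.16 / (6356 * 0.6) = 10.0286 hp

10.0286 hp


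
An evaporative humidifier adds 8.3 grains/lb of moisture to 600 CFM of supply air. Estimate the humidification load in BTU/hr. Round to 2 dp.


Q = 0.68 * 600 * 8.3 = 3386.40 BTU/hr

3386.40 BTU/hr


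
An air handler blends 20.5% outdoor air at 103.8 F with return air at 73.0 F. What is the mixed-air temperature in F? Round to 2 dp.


T_mix = 73.0 + (20.5/100)*(103.8-73.0) = 79.31 F

79.31 F


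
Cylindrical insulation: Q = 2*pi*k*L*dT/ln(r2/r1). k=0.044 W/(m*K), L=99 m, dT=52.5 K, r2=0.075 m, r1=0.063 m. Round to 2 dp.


Q = 2*pi*0.044*99*52.5/ln(0.075/0.063) = 8241.32 W

8241.32 W


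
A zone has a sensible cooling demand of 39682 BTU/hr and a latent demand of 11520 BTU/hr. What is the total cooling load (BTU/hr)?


Qt = 39682 + 11520 = 51202 BTU/hr

51202 BTU/hr


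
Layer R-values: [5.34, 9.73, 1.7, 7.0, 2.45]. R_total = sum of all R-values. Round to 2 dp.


R_total = 5.34 + 9.73 + 1.7 + 7.0 + 2.45 = 26.22

26.22


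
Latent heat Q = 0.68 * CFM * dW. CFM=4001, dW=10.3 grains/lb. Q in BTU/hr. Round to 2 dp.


Q = 0.68 * 4001 * 10.3 = 28023.00 BTU/hr

28023.00 BTU/hr


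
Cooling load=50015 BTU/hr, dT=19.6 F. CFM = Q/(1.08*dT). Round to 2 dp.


CFM = 50015 / (1.08 * 19.6) = 2362.76

2362.76 CFM


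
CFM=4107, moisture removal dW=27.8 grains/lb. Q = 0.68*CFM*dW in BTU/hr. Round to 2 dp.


Q = 0.68 * 4107 * 27.8 = 77638.73 BTU/hr

77638.73 BTU/hr


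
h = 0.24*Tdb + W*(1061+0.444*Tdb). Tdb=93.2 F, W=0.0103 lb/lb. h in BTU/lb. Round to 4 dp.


h = 0.24*93.2 + 0.0103*(1061+0.444*93.2) = 33.7225 BTU/lb

33.7225 BTU/lb


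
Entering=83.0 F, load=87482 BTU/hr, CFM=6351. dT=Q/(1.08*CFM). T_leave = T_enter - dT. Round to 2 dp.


dT = 87482/(1.08*6351) = 12.7542
T_leave = 83.0 - 12.7542 = 70.25 F

70.25 F


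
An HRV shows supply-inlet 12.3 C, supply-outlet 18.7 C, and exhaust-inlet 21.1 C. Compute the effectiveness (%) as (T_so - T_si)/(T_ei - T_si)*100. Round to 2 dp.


eff = (18.7-12.3)/(21.1-12.3)*100 = 72.73 %

72.73 %


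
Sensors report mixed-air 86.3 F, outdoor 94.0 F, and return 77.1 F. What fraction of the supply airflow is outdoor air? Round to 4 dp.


frac = (86.3 - 77.1) / (94.0 - 77.1) = 0.5444

0.5444


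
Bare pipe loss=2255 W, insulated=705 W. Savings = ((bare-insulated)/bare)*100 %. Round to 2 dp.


Savings = ((2255-705)/2255)*100 = 68.74 %

68.74 %


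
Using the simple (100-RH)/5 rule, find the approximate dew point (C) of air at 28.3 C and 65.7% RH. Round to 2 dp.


Td = 28.3 - (100-65.7)/5 = 21.44 C

21.44 C


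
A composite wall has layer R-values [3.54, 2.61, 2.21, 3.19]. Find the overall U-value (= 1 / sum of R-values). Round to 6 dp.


R_total = 3.54 + 2.61 + 2.21 + 3.19 = 11.55
U = 1/11.55 = 0.086580

0.086580


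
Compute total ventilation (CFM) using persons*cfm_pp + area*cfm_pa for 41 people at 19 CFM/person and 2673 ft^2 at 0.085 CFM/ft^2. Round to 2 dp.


Total = 41*19 + 2673*0.085 = 1006.21 CFM

1006.21 CFM


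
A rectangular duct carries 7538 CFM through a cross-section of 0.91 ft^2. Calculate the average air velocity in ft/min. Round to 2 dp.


V = 7538 / 0.91 = 8283.52 ft/min

8283.52 ft/min


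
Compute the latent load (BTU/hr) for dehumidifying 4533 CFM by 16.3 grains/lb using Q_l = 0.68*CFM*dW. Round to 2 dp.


Q = 0.68 * 4533 * 16.3 = 50243.77 BTU/hr

50243.77 BTU/hr


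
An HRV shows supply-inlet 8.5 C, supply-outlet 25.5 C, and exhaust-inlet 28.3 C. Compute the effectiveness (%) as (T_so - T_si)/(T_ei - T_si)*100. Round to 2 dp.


eff = (25.5-8.5)/(28.3-8.5)*100 = 85.86 %

85.86 %


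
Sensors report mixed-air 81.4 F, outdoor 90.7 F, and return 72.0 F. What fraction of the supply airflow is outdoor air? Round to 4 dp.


frac = (81.4 - 72.0) / (90.7 - 72.0) = 0.5027

0.5027


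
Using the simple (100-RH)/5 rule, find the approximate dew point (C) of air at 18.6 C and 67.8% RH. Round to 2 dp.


Td = 18.6 - (100-67.8)/5 = 12.16 C

12.16 C


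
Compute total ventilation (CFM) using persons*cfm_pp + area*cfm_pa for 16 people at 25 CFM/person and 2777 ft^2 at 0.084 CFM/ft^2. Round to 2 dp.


Total = 16*25 + 2777*0.084 = 633.27 CFM

633.27 CFM


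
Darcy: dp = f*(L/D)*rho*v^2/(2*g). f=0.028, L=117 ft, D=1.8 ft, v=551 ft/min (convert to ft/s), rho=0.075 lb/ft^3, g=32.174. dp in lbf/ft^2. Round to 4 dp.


v_fps = 551/60 = 9.1833 ft/s
dp = 0.028*(117/1.8)*0.075*9.1833^2/(2*32.174) = 0.1789 lbf/ft^2

0.1789 lbf/ft^2


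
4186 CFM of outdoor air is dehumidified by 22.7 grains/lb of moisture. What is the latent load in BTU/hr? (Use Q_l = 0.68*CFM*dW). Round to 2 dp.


Q = 0.68 * 4186 * 22.7 = 64615.10 BTU/hr

64615.10 BTU/hr


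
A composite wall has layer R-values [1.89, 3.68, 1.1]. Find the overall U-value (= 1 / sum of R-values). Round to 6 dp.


R_total = 1.89 + 3.68 + 1.1 = 6.67
U = 1/6.67 = 0.149925

0.149925


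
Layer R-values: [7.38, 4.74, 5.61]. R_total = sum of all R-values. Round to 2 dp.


R_total = 7.38 + 4.74 + 5.61 = 17.73

17.73


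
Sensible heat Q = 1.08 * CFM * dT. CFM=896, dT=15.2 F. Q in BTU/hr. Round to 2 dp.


Q = 1.08 * 896 * 15.2 = 14708.74 BTU/hr

14708.74 BTU/hr


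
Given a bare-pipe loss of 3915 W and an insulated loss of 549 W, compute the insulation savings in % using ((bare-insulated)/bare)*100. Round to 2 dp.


Savings = ((3915-549)/3915)*100 = 85.98 %

85.98 %


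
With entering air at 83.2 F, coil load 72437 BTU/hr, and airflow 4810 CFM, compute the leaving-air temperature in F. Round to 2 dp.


dT = 72437/(1.08*4810) = 13.9441
T_leave = 83.2 - 13.9441 = 69.26 F

69.26 F


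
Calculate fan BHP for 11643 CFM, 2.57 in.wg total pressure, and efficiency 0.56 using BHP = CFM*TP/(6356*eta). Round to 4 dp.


BHP = 11643 * 2.57 / (6356 * 0.56) = 8.4067 hp

8.4067 hp


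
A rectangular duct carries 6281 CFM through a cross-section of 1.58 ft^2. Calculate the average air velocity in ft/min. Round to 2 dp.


V = 6281 / 1.58 = 3975.32 ft/min

3975.32 ft/min


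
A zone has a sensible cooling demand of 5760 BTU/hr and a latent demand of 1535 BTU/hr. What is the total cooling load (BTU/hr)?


Qt = 5760 + 1535 = 7295 BTU/hr

7295 BTU/hr


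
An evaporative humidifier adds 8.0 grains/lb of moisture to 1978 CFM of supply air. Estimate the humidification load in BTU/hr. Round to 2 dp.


Q = 0.68 * 1978 * 8.0 = 10760.32 BTU/hr

10760.32 BTU/hr


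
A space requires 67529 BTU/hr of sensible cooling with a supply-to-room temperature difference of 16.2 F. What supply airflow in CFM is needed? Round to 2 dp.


CFM = 67529 / (1.08 * 16.2) = 3859.68

3859.68 CFM


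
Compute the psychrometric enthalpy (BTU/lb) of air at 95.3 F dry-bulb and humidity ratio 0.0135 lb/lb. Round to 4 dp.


h = 0.24*95.3 + 0.0135*(1061+0.444*95.3) = 37.7667 BTU/lb

37.7667 BTU/lb


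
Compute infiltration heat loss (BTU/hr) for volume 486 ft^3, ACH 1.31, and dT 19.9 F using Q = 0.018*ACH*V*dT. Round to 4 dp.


Q = 0.018 * 1.31 * 486 * 19.9 = 228.0516 BTU/hr

228.0516 BTU/hr


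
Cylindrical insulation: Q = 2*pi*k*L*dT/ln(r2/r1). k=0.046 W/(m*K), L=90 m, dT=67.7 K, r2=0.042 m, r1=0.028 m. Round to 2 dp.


Q = 2*pi*0.046*90*67.7/ln(0.042/0.028) = 4343.26 W

4343.26 W


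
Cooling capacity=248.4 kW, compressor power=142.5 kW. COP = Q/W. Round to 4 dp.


COP = 248.4 / 142.5 = 1.7432

1.7432


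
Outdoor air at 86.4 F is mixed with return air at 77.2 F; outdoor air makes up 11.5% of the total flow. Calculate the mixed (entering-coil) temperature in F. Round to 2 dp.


T_mix = 77.2 + (11.5/100)*(86.4-77.2) = 78.26 F

78.26 F


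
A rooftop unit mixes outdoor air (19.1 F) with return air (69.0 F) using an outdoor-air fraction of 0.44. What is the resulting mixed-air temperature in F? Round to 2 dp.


T_mix = 0.44*19.1 + 0.56*69.0 = 47.04 F

47.04 F


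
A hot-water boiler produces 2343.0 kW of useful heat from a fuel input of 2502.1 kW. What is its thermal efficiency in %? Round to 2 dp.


eta = (2343.0/2502.1)*100 = 93.64 %

93.64 %


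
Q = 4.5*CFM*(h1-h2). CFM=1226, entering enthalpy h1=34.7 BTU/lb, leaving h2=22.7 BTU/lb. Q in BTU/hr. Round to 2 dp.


Q = 4.5 * 1226 * (34.7 - 22.7) = 66204.00 BTU/hr

66204.00 BTU/hr


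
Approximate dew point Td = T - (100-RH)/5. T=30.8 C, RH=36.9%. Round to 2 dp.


Td = 30.8 - (100-36.9)/5 = 18.18 C

18.18 C


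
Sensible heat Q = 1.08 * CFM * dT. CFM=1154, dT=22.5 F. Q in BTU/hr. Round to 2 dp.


Q = 1.08 * 1154 * 22.5 = 28042.20 BTU/hr

28042.20 BTU/hr


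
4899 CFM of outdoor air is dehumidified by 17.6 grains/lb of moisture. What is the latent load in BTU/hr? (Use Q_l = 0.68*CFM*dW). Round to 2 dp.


Q = 0.68 * 4899 * 17.6 = 58631.23 BTU/hr

58631.23 BTU/hr


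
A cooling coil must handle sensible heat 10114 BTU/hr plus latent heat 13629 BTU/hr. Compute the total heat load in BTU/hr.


Qt = 10114 + 13629 = 23743 BTU/hr

23743 BTU/hr


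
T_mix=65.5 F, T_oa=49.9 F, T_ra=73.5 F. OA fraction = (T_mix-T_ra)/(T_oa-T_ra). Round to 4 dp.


frac = (65.5 - 73.5) / (49.9 - 73.5) = 0.3390

0.3390


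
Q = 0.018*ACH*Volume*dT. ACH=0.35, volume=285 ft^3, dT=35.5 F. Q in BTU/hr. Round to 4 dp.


Q = 0.018 * 0.35 * 285 * 35.5 = 63.7403 BTU/hr

63.7403 BTU/hr


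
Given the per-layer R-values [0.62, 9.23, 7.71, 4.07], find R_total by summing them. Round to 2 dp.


R_total = 0.62 + 9.23 + 7.71 + 4.07 = 21.63

21.63


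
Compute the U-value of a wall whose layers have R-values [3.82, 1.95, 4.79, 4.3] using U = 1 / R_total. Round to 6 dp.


R_total = 3.82 + 1.95 + 4.79 + 4.3 = 14.86
U = 1/14.86 = 0.067295

0.067295


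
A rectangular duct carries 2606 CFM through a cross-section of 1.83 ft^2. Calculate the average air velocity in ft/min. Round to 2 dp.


V = 2606 / 1.83 = 1424.04 ft/min

1424.04 ft/min


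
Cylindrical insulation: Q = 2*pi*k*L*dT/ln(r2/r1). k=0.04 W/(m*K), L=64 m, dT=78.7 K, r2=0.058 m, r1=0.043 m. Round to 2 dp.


Q = 2*pi*0.04*64*78.7/ln(0.058/0.043) = 4230.30 W

4230.30 W


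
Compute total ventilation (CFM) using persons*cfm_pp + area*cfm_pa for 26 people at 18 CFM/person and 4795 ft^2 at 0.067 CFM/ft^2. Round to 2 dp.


Total = 26*18 + 4795*0.067 = 789.27 CFM

789.27 CFM


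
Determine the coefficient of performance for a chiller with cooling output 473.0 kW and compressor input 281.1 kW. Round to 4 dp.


COP = 473.0 / 281.1 = 1.6827

1.6827


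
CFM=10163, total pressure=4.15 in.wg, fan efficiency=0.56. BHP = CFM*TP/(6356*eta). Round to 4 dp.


BHP = 10163 * 4.15 / (6356 * 0.56) = 11.8494 hp

11.8494 hp


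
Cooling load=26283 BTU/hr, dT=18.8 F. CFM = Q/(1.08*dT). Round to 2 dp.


CFM = 26283 / (1.08 * 18.8) = 1294.47

1294.47 CFM


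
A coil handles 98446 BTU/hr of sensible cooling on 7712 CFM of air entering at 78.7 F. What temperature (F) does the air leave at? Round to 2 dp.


dT = 98446/(1.08*7712) = 11.8197
T_leave = 78.7 - 11.8197 = 66.88 F

66.88 F


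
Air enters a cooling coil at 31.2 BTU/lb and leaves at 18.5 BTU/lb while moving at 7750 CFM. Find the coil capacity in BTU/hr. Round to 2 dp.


Q = 4.5 * 7750 * (31.2 - 18.5) = 442912.50 BTU/hr

442912.50 BTU/hr


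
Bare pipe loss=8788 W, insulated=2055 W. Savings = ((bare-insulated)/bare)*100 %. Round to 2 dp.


Savings = ((8788-2055)/8788)*100 = 76.62 %

76.62 %


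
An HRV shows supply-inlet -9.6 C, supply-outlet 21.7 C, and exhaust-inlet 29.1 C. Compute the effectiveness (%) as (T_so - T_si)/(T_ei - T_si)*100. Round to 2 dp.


eff = (21.7-(-9.6))/(29.1-(-9.6))*100 = 80.88 %

80.88 %


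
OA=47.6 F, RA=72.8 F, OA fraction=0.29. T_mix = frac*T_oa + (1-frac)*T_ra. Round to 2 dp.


T_mix = 0.29*47.6 + 0.71*72.8 = 65.49 F

65.49 F


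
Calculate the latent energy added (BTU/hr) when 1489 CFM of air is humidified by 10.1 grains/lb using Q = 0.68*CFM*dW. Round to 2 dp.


Q = 0.68 * 1489 * 10.1 = 10226.45 BTU/hr

10226.45 BTU/hr


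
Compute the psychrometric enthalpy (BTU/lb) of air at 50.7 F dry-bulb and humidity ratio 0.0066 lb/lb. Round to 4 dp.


h = 0.24*50.7 + 0.0066*(1061+0.444*50.7) = 19.3192 BTU/lb

19.3192 BTU/lb


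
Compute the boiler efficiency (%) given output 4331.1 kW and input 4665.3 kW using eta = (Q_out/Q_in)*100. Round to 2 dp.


eta = (4331.1/4665.3)*100 = 92.84 %

92.84 %


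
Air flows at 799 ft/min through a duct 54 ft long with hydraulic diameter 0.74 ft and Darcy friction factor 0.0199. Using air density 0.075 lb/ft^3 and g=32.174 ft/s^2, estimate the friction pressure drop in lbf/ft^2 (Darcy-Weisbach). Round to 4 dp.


v_fps = 799/60 = 13.3167 ft/s
dp = 0.0199*(54/0.74)*0.075*13.3167^2/(2*32.174) = 0.3001 lbf/ft^2

0.3001 lbf/ft^2


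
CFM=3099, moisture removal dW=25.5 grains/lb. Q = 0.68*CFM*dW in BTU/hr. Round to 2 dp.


Q = 0.68 * 3099 * 25.5 = 53736.66 BTU/hr

53736.66 BTU/hr


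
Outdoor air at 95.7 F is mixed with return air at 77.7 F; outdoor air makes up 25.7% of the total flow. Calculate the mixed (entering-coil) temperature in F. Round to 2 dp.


T_mix = 77.7 + (25.7/100)*(95.7-77.7) = 82.33 F

82.33 F


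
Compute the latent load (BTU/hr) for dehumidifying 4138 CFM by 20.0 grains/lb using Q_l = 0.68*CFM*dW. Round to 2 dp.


Q = 0.68 * 4138 * 20.0 = 56276.80 BTU/hr

56276.80 BTU/hr


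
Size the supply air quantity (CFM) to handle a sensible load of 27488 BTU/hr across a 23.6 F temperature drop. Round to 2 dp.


CFM = 27488 / (1.08 * 23.6) = 1078.47

1078.47 CFM


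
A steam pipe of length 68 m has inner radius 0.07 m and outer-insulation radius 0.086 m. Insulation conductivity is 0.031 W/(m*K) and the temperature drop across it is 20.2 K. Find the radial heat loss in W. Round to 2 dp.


Q = 2*pi*0.031*68*20.2/ln(0.086/0.07) = 1299.71 W

1299.71 W


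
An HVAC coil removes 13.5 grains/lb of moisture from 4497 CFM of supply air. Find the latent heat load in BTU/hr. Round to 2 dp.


Q = 0.68 * 4497 * 13.5 = 41282.46 BTU/hr

41282.46 BTU/hr


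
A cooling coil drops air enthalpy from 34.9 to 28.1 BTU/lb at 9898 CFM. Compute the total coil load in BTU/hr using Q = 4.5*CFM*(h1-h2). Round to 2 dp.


Q = 4.5 * 9898 * (34.9 - 28.1) = 302878.80 BTU/hr

302878.80 BTU/hr


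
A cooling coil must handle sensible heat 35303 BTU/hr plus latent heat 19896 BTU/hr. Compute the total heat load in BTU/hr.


Qt = 35303 + 19896 = 55199 BTU/hr

55199 BTU/hr


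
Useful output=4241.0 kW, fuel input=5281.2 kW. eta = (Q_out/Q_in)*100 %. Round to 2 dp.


eta = (4241.0/5281.2)*100 = 80.30 %

80.30 %


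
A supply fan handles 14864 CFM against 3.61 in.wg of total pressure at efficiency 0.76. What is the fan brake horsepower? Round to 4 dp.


BHP = 14864 * 3.61 / (6356 * 0.76) = 11.1082 hp

11.1082 hp


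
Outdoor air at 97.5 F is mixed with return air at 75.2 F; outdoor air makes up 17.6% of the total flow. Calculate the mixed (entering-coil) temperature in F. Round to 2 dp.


T_mix = 75.2 + (17.6/100)*(97.5-75.2) = 79.12 F

79.12 F


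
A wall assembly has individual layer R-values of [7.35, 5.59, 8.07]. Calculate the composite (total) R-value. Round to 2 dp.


R_total = 7.35 + 5.59 + 8.07 = 21.01

21.01


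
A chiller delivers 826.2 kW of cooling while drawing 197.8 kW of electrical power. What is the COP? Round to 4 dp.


COP = 826.2 / 197.8 = 4.1769

4.1769


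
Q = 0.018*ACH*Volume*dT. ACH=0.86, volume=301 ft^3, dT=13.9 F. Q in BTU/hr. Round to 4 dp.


Q = 0.018 * 0.86 * 301 * 13.9 = 64.7668 BTU/hr

64.7668 BTU/hr


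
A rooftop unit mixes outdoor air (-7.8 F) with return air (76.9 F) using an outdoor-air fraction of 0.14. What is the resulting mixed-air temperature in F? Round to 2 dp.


T_mix = 0.14*(-7.8) + 0.86*76.9 = 65.04 F

65.04 F


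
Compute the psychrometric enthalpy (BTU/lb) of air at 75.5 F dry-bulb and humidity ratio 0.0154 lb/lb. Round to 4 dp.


h = 0.24*75.5 + 0.0154*(1061+0.444*75.5) = 34.9756 BTU/lb

34.9756 BTU/lb


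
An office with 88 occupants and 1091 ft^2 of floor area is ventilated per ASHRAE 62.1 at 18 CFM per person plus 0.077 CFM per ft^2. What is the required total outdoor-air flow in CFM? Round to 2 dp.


Total = 88*18 + 1091*0.077 = 1668.01 CFM

1668.01 CFM


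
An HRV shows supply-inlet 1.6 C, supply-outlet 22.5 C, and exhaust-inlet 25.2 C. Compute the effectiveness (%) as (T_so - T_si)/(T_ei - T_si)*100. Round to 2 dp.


eff = (22.5-1.6)/(25.2-1.6)*100 = 88.56 %

88.56 %


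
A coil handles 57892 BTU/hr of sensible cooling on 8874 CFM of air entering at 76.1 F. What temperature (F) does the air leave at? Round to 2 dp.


dT = 57892/(1.08*8874) = 6.0405
T_leave = 76.1 - 6.0405 = 70.06 F

70.06 F


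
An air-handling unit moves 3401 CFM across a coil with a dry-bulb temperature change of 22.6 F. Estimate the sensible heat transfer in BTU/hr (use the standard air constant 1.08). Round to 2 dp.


Q = 1.08 * 3401 * 22.6 = 83011.61 BTU/hr

83011.61 BTU/hr


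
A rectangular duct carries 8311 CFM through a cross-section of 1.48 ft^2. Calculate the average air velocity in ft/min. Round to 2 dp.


V = 8311 / 1.48 = 5615.54 ft/min

5615.54 ft/min


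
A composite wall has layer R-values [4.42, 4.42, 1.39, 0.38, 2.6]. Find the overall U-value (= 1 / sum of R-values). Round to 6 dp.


R_total = 4.42 + 4.42 + 1.39 + 0.38 + 2.6 = 13.21
U = 1/13.21 = 0.075700

0.075700


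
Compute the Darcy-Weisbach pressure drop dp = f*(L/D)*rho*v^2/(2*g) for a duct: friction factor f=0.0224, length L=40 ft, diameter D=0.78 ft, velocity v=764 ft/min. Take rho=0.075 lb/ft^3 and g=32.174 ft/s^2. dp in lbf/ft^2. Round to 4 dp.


v_fps = 764/60 = 12.7333 ft/s
dp = 0.0224*(40/0.78)*0.075*12.7333^2/(2*32.174) = 0.2171 lbf/ft^2

0.2171 lbf/ft^2


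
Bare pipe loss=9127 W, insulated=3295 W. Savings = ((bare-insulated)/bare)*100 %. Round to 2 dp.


Savings = ((9127-3295)/9127)*100 = 63.90 %

63.90 %


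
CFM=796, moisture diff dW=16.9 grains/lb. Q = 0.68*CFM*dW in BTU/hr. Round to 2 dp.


Q = 0.68 * 796 * 16.9 = 9147.63 BTU/hr

9147.63 BTU/hr


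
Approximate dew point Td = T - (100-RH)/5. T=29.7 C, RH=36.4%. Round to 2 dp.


Td = 29.7 - (100-36.4)/5 = 16.98 C

16.98 C


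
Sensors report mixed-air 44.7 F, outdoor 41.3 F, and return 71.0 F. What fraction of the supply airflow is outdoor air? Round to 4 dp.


frac = (44.7 - 71.0) / (41.3 - 71.0) = 0.8855

0.8855


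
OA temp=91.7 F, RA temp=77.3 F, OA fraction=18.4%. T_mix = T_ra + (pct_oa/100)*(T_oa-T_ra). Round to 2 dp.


T_mix = 77.3 + (18.4/100)*(91.7-77.3) = 79.95 F

79.95 F


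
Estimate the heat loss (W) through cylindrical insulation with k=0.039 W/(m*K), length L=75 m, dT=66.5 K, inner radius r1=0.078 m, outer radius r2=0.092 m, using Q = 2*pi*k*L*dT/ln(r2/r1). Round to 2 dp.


Q = 2*pi*0.039*75*66.5/ln(0.092/0.078) = 7403.44 W

7403.44 W


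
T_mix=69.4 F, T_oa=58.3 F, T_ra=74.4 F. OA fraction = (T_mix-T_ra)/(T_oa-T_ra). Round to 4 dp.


frac = (69.4 - 74.4) / (58.3 - 74.4) = 0.3106

0.3106


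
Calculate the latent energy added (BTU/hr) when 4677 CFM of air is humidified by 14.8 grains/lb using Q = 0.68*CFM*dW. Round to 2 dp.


Q = 0.68 * 4677 * 14.8 = 47069.33 BTU/hr

47069.33 BTU/hr


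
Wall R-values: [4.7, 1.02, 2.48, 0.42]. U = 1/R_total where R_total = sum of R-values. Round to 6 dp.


R_total = 4.7 + 1.02 + 2.48 + 0.42 = 8.62
U = 1/8.62 = 0.116009

0.116009


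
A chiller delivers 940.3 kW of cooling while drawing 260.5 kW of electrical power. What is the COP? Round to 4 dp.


COP = 940.3 / 260.5 = 3.6096

3.6096


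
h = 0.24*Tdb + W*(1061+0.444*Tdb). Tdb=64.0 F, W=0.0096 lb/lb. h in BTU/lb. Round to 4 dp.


h = 0.24*64.0 + 0.0096*(1061+0.444*64.0) = 25.8184 BTU/lb

25.8184 BTU/lb


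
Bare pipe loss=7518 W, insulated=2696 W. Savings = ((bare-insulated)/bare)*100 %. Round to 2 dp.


Savings = ((7518-2696)/7518)*100 = 64.14 %

64.14 %


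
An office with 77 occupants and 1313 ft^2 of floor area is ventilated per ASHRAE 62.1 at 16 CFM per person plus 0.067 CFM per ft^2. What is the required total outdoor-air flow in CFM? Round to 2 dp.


Total = 77*16 + 1313*0.067 = 1319.97 CFM

1319.97 CFM


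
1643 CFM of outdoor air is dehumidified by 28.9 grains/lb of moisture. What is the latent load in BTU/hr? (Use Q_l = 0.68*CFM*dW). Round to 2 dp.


Q = 0.68 * 1643 * 28.9 = 32288.24 BTU/hr

32288.24 BTU/hr


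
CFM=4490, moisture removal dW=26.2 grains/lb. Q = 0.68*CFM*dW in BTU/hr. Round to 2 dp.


Q = 0.68 * 4490 * 26.2 = 79993.84 BTU/hr

79993.84 BTU/hr


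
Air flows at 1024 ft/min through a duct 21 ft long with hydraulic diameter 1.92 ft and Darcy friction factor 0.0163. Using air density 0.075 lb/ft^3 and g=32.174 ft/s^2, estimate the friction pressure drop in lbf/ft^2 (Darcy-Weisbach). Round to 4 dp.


v_fps = 1024/60 = 17.0667 ft/s
dp = 0.0163*(21/1.92)*0.075*17.0667^2/(2*32.174) = 0.0605 lbf/ft^2

0.0605 lbf/ft^2


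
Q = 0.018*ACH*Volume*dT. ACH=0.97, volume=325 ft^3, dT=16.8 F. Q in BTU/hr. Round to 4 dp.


Q = 0.018 * 0.97 * 325 * 16.8 = 95.3316 BTU/hr

95.3316 BTU/hr


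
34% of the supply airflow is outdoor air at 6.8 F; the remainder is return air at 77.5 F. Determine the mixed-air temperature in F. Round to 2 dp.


T_mix = 0.34*6.8 + 0.66*77.5 = 53.46 F

53.46 F


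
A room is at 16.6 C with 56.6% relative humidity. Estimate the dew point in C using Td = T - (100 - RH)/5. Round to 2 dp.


Td = 16.6 - (100-56.6)/5 = 7.92 C

7.92 C


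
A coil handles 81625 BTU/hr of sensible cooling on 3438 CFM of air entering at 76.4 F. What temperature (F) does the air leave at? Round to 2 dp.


dT = 81625/(1.08*3438) = 21.9833
T_leave = 76.4 - 21.9833 = 54.42 F

54.42 F


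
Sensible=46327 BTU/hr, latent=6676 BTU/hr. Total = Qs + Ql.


Qt = 46327 + 6676 = 53003 BTU/hr

53003 BTU/hr


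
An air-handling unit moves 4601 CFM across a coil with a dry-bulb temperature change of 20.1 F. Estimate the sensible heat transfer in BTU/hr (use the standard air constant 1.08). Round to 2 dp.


Q = 1.08 * 4601 * 20.1 = 99878.51 BTU/hr

99878.51 BTU/hr


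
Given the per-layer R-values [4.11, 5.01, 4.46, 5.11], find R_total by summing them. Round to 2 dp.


R_total = 4.11 + 5.01 + 4.46 + 5.11 = 18.69

18.69


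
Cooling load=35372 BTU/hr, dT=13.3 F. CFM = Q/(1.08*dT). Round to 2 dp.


CFM = 35372 / (1.08 * 13.3) = 2462.55

2462.55 CFM


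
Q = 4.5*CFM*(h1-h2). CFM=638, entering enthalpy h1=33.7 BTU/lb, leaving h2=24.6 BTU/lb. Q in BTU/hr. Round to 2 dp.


Q = 4.5 * 638 * (33.7 - 24.6) = 26126.10 BTU/hr

26126.10 BTU/hr


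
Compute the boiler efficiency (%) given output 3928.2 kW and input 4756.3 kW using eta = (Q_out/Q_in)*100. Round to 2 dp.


eta = (3928.2/4756.3)*100 = 82.59 %

82.59 %


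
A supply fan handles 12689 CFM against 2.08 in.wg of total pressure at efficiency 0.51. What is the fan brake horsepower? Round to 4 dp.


BHP = 12689 * 2.08 / (6356 * 0.51) = 8.1421 hp

8.1421 hp


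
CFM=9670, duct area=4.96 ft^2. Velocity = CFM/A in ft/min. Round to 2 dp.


V = 9670 / 4.96 = 1949.60 ft/min

1949.60 ft/min


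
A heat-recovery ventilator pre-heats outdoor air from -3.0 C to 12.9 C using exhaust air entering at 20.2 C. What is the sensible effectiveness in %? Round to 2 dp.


eff = (12.9-(-3.0))/(20.2-(-3.0))*100 = 68.53 %

68.53 %


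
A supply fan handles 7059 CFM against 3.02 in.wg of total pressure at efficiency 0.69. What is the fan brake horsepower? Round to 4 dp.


BHP = 7059 * 3.02 / (6356 * 0.69) = 4.8609 hp

4.8609 hp


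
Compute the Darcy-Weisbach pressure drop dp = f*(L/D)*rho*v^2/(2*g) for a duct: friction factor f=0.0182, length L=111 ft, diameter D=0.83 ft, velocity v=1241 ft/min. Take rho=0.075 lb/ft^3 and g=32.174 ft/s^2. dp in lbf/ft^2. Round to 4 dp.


v_fps = 1241/60 = 20.6833 ft/s
dp = 0.0182*(111/0.83)*0.075*20.6833^2/(2*32.174) = 1.2136 lbf/ft^2

1.2136 lbf/ft^2


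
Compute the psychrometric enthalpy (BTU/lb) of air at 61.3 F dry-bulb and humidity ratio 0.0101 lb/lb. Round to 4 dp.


h = 0.24*61.3 + 0.0101*(1061+0.444*61.3) = 25.7030 BTU/lb

25.7030 BTU/lb


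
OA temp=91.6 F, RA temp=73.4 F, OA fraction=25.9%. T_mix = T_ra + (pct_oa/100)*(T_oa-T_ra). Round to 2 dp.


T_mix = 73.4 + (25.9/100)*(91.6-73.4) = 78.11 F

78.11 F


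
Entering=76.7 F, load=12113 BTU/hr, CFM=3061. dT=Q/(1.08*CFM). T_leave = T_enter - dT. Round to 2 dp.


dT = 12113/(1.08*3061) = 3.6641
T_leave = 76.7 - 3.6641 = 73.04 F

73.04 F


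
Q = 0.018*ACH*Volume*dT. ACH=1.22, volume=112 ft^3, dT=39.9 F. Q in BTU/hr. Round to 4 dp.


Q = 0.018 * 1.22 * 112 * 39.9 = 98.1348 BTU/hr

98.1348 BTU/hr


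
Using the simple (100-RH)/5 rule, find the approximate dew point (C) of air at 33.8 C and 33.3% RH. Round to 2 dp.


Td = 33.8 - (100-33.3)/5 = 20.46 C

20.46 C


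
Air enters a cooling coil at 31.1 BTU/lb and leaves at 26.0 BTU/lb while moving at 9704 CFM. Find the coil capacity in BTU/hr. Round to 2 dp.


Q = 4.5 * 9704 * (31.1 - 26.0) = 222706.80 BTU/hr

222706.80 BTU/hr


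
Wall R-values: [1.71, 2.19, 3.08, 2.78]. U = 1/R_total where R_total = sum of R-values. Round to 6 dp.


R_total = 1.71 + 2.19 + 3.08 + 2.78 = 9.76
U = 1/9.76 = 0.102459

0.102459


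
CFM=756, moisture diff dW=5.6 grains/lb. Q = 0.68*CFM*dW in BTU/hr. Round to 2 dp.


Q = 0.68 * 756 * 5.6 = 2878.85 BTU/hr

2878.85 BTU/hr


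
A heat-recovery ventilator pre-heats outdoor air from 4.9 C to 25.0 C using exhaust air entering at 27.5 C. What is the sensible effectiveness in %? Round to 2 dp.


eff = (25.0-4.9)/(27.5-4.9)*100 = 88.94 %

88.94 %


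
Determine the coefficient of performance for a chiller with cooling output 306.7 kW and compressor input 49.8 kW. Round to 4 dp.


COP = 306.7 / 49.8 = 6.1586

6.1586


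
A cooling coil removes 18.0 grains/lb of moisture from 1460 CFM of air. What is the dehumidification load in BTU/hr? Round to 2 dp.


Q = 0.68 * 1460 * 18.0 = 17870.40 BTU/hr

17870.40 BTU/hr


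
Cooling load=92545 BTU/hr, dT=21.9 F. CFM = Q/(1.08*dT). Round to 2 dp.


CFM = 92545 / (1.08 * 21.9) = 3912.78

3912.78 CFM


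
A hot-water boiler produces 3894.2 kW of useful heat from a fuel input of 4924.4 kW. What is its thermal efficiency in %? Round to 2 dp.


eta = (3894.2/4924.4)*100 = 79.08 %

79.08 %


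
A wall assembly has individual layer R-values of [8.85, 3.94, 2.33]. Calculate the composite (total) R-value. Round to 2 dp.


R_total = 8.85 + 3.94 + 2.33 = 15.12

15.12


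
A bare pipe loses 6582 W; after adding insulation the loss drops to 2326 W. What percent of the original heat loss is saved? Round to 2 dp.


Savings = ((6582-2326)/6582)*100 = 64.66 %

64.66 %


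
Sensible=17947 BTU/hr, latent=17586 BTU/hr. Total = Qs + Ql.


Qt = 17947 + 17586 = 35533 BTU/hr

35533 BTU/hr


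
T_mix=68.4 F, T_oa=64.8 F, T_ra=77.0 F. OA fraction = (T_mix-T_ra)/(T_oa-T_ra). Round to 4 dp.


frac = (68.4 - 77.0) / (64.8 - 77.0) = 0.7049

0.7049


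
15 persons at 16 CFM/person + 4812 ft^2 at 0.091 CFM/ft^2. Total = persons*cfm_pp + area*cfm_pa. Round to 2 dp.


Total = 15*16 + 4812*0.091 = 677.89 CFM

677.89 CFM


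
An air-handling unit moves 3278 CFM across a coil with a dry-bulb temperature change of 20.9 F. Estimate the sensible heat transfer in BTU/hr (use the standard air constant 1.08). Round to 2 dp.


Q = 1.08 * 3278 * 20.9 = 73991.02 BTU/hr

73991.02 BTU/hr


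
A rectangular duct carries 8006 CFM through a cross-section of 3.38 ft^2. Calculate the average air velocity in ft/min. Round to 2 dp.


V = 8006 / 3.38 = 2368.64 ft/min

2368.64 ft/min


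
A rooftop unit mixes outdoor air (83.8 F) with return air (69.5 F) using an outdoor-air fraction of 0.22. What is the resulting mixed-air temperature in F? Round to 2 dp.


T_mix = 0.22*83.8 + 0.78*69.5 = 72.65 F

72.65 F


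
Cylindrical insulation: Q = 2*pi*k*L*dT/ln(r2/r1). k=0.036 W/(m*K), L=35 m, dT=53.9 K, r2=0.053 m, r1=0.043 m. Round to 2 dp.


Q = 2*pi*0.036*35*53.9/ln(0.053/0.043) = 2040.81 W

2040.81 W


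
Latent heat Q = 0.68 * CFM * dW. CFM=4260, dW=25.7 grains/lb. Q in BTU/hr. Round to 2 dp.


Q = 0.68 * 4260 * 25.7 = 74447.76 BTU/hr

74447.76 BTU/hr


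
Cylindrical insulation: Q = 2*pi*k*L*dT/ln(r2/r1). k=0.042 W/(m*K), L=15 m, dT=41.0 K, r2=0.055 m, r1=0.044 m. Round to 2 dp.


Q = 2*pi*0.042*15*41.0/ln(0.055/0.044) = 727.31 W

727.31 W


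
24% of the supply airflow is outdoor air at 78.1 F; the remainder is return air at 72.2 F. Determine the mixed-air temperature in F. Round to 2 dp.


T_mix = 0.24*78.1 + 0.76*72.2 = 73.62 F

73.62 F


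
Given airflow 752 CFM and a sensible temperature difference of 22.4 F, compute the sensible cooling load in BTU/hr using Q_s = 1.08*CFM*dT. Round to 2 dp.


Q = 1.08 * 752 * 22.4 = 18192.38 BTU/hr

18192.38 BTU/hr


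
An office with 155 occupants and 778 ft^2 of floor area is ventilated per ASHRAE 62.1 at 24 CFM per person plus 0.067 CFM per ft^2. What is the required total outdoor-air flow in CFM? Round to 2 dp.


Total = 155*24 + 778*0.067 = 3772.13 CFM

3772.13 CFM


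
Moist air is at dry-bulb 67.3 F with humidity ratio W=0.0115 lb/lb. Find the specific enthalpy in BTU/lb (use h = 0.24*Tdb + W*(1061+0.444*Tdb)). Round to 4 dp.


h = 0.24*67.3 + 0.0115*(1061+0.444*67.3) = 28.6971 BTU/lb

28.6971 BTU/lb


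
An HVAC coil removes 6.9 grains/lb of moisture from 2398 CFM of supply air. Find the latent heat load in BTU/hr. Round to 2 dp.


Q = 0.68 * 2398 * 6.9 = 11251.42 BTU/hr

11251.42 BTU/hr


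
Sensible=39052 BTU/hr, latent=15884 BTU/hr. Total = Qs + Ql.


Qt = 39052 + 15884 = 54936 BTU/hr

54936 BTU/hr


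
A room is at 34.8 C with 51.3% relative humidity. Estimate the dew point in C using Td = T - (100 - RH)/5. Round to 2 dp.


Td = 34.8 - (100-51.3)/5 = 25.06 C

25.06 C


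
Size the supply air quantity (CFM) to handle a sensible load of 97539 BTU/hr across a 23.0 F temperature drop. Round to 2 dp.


CFM = 97539 / (1.08 * 23.0) = 3926.69

3926.69 CFM


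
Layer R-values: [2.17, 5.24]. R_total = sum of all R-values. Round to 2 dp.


R_total = 2.17 + 5.24 = 7.41

7.41


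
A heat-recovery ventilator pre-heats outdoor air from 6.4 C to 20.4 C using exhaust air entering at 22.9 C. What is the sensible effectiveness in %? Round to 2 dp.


eff = (20.4-6.4)/(22.9-6.4)*100 = 84.85 %

84.85 %


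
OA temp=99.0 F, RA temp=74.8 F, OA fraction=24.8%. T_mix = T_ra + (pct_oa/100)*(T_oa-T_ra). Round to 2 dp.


T_mix = 74.8 + (24.8/100)*(99.0-74.8) = 80.80 F

80.80 F


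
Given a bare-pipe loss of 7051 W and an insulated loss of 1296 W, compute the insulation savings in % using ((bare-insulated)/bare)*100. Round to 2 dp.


Savings = ((7051-1296)/7051)*100 = 81.62 %

81.62 %


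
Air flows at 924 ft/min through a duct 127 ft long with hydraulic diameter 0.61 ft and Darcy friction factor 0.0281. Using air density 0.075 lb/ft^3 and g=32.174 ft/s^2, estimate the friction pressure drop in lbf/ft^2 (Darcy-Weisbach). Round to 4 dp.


v_fps = 924/60 = 15.4 ft/s
dp = 0.0281*(127/0.61)*0.075*15.4^2/(2*32.174) = 1.6171 lbf/ft^2

1.6171 lbf/ft^2


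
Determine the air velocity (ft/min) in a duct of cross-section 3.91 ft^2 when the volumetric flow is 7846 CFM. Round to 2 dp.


V = 7846 / 3.91 = 2006.65 ft/min

2006.65 ft/min


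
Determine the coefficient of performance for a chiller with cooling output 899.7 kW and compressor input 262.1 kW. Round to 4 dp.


COP = 899.7 / 262.1 = 3.4327

3.4327


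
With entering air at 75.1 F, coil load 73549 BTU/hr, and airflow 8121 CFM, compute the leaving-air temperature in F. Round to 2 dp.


dT = 73549/(1.08*8121) = 8.3858
T_leave = 75.1 - 8.3858 = 66.71 F

66.71 F


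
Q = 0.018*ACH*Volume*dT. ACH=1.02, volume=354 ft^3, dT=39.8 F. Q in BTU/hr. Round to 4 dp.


Q = 0.018 * 1.02 * 354 * 39.8 = 258.6777 BTU/hr

258.6777 BTU/hr


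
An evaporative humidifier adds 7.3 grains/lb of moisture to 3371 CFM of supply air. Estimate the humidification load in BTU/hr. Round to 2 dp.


Q = 0.68 * 3371 * 7.3 = 16733.64 BTU/hr

16733.64 BTU/hr


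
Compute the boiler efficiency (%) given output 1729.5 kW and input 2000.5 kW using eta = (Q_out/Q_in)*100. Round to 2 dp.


eta = (1729.5/2000.5)*100 = 86.45 %

86.45 %


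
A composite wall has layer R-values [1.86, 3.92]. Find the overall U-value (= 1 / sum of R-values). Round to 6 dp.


R_total = 1.86 + 3.92 = 5.78
U = 1/5.78 = 0.173010

0.173010


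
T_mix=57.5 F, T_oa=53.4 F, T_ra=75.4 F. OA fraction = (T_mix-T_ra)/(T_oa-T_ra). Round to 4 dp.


frac = (57.5 - 75.4) / (53.4 - 75.4) = 0.8136

0.8136


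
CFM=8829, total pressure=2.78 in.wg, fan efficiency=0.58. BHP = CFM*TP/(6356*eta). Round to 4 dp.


BHP = 8829 * 2.78 / (6356 * 0.58) = 6.6580 hp

6.6580 hp


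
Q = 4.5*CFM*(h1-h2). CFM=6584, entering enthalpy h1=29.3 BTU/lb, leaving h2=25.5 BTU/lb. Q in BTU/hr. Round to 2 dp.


Q = 4.5 * 6584 * (29.3 - 25.5) = 112586.40 BTU/hr

112586.40 BTU/hr


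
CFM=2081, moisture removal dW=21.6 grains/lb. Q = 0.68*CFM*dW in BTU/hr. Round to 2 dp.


Q = 0.68 * 2081 * 21.6 = 30565.73 BTU/hr

30565.73 BTU/hr


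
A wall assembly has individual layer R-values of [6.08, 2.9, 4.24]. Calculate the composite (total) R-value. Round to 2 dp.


R_total = 6.08 + 2.9 + 4.24 = 13.22

13.22


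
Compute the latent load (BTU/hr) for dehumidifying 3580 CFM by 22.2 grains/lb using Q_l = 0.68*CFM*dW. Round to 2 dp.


Q = 0.68 * 3580 * 22.2 = 54043.68 BTU/hr

54043.68 BTU/hr


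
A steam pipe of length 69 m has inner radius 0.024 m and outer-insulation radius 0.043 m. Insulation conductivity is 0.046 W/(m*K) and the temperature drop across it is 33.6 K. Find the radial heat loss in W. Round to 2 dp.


Q = 2*pi*0.046*69*33.6/ln(0.043/0.024) = 1149.08 W

1149.08 W


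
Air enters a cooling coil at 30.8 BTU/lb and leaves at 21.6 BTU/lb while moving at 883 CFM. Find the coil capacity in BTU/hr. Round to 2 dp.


Q = 4.5 * 883 * (30.8 - 21.6) = 36556.20 BTU/hr

36556.20 BTU/hr


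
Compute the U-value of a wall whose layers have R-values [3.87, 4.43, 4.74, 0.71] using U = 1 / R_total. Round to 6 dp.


R_total = 3.87 + 4.43 + 4.74 + 0.71 = 13.75
U = 1/13.75 = 0.072727

0.072727


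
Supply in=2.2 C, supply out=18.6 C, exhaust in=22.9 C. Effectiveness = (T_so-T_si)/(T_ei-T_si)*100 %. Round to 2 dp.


eff = (18.6-2.2)/(22.9-2.2)*100 = 79.23 %

79.23 %


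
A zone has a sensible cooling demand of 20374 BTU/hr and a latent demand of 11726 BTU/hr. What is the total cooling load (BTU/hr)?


Qt = 20374 + 11726 = 32100 BTU/hr

32100 BTU/hr


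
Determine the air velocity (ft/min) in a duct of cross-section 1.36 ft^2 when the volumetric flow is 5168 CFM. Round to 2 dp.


V = 5168 / 1.36 = 3800.00 ft/min

3800.00 ft/min


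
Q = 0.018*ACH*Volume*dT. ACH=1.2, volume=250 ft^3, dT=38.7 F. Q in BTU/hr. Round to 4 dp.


Q = 0.018 * 1.2 * 250 * 38.7 = 208.9800 BTU/hr

208.9800 BTU/hr


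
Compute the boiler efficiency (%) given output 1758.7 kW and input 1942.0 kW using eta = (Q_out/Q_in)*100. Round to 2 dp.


eta = (1758.7/1942.0)*100 = 90.56 %

90.56 %


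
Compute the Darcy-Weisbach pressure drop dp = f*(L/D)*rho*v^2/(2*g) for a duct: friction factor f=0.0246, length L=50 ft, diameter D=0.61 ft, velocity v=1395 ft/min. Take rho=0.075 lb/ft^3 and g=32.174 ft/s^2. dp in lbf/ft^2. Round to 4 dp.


v_fps = 1395/60 = 23.25 ft/s
dp = 0.0246*(50/0.61)*0.075*23.25^2/(2*32.174) = 1.2704 lbf/ft^2

1.2704 lbf/ft^2


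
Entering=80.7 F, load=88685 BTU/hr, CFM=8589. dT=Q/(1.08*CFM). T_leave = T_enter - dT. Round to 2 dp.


dT = 88685/(1.08*8589) = 9.5606
T_leave = 80.7 - 9.5606 = 71.14 F

71.14 F


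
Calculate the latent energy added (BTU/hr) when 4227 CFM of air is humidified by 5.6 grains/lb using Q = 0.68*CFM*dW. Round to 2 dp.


Q = 0.68 * 4227 * 5.6 = 16096.42 BTU/hr

16096.42 BTU/hr


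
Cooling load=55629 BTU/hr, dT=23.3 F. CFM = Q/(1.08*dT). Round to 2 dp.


CFM = 55629 / (1.08 * 23.3) = 2210.66

2210.66 CFM


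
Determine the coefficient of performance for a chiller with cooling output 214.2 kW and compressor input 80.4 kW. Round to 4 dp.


COP = 214.2 / 80.4 = 2.6642

2.6642


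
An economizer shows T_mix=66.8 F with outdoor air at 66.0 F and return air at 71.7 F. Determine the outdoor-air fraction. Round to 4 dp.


frac = (66.8 - 71.7) / (66.0 - 71.7) = 0.8596

0.8596


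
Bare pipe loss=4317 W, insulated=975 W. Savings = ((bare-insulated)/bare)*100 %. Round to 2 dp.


Savings = ((4317-975)/4317)*100 = 77.41 %

77.41 %


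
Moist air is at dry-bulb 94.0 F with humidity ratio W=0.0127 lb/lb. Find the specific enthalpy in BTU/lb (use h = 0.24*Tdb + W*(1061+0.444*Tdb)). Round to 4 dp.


h = 0.24*94.0 + 0.0127*(1061+0.444*94.0) = 36.5647 BTU/lb

36.5647 BTU/lb


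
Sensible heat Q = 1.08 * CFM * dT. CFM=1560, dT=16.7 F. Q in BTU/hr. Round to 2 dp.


Q = 1.08 * 1560 * 16.7 = 28136.16 BTU/hr

28136.16 BTU/hr


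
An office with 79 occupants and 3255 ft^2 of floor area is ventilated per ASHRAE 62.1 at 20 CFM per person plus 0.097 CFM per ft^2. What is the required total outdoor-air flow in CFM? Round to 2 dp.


Total = 79*20 + 3255*0.097 = 1895.74 CFM

1895.74 CFM


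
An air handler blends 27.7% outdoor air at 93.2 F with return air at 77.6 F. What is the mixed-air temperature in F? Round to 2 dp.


T_mix = 77.6 + (27.7/100)*(93.2-77.6) = 81.92 F

81.92 F


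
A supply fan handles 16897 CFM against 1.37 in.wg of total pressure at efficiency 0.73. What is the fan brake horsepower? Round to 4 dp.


BHP = 16897 * 1.37 / (6356 * 0.73) = 4.9891 hp

4.9891 hp


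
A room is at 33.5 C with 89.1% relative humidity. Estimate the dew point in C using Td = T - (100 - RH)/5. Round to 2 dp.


Td = 33.5 - (100-89.1)/5 = 31.32 C

31.32 C


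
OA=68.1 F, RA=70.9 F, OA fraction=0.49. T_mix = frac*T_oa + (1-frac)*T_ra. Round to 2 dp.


T_mix = 0.49*68.1 + 0.51*70.9 = 69.53 F

69.53 F


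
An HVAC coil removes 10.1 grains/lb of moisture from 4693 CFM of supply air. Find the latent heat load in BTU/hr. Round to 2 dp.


Q = 0.68 * 4693 * 10.1 = 32231.52 BTU/hr

32231.52 BTU/hr


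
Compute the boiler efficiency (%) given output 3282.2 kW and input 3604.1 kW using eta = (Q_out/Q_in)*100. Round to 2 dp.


eta = (3282.2/3604.1)*100 = 91.07 %

91.07 %


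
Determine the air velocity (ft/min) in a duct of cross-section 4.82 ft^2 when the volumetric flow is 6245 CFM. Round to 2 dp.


V = 6245 / 4.82 = 1295.64 ft/min

1295.64 ft/min


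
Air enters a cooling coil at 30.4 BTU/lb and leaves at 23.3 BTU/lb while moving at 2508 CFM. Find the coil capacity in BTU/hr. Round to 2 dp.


Q = 4.5 * 2508 * (30.4 - 23.3) = 80130.60 BTU/hr

80130.60 BTU/hr


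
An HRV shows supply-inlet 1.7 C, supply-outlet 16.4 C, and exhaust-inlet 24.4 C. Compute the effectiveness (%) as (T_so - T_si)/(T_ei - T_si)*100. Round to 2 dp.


eff = (16.4-1.7)/(24.4-1.7)*100 = 64.76 %

64.76 %
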